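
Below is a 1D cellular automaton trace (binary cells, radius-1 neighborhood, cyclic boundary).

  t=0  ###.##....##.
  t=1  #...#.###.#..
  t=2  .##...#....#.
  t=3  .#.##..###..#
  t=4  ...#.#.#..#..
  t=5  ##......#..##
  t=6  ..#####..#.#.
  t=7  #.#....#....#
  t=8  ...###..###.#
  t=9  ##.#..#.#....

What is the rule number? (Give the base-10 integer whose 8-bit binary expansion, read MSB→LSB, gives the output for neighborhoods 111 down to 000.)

  ### -> .   bit 7 = 0  t=0,i=1
  ##. -> .   bit 6 = 0  t=0,i=2
  #.# -> .   bit 5 = 0  t=0,i=3
  #.. -> #   bit 4 = 1  t=0,i=6
  .## -> #   bit 3 = 1  t=0,i=0
  .#. -> .   bit 2 = 0  t=1,i=0
  ..# -> .   bit 1 = 0  t=0,i=9
  ... -> #   bit 0 = 1  t=0,i=7
  bits 00011001 = 25

25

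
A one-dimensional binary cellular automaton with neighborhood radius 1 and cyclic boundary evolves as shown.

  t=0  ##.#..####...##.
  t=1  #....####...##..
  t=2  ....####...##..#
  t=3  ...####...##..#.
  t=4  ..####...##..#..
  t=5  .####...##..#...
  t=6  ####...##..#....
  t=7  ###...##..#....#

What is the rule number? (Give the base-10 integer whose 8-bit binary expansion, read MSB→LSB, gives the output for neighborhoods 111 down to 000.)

138

  ### -> #   bit 7 = 1  t=0,i=7
  ##. -> .   bit 6 = 0  t=0,i=1
  #.# -> .   bit 5 = 0  t=0,i=2
  #.. -> .   bit 4 = 0  t=0,i=4
  .## -> #   bit 3 = 1  t=0,i=0
  .#. -> .   bit 2 = 0  t=0,i=3
  ..# -> #   bit 1 = 1  t=0,i=5
  ... -> .   bit 0 = 0  t=0,i=11
  bits 10001010 = 138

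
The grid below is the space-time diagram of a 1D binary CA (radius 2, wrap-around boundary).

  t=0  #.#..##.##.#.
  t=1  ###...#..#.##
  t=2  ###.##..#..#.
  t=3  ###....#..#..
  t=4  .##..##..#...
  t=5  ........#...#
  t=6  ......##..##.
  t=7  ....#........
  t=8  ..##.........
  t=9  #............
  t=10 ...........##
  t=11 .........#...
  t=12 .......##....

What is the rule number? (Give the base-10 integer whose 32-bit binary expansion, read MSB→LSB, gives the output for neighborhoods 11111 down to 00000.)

4038484998

  ##### -> #   bit 31 = 1  t=1,i=0
  ####. -> #   bit 30 = 1  t=1,i=1
  ###.# -> #   bit 29 = 1  t=2,i=2
  ###.. -> #   bit 28 = 1  t=1,i=2
  ##.## -> .   bit 27 = 0  t=0,i=7
  ##.#. -> .   bit 26 = 0  t=0,i=10
  ##..# -> .   bit 25 = 0  t=2,i=6
  ##... -> .   bit 24 = 0  t=1,i=3
  #.### -> #   bit 23 = 1  t=1,i=11
  #.##. -> .   bit 22 = 0  t=0,i=8
  #.#.# -> #   bit 21 = 1  t=0,i=0
  #.#.. -> #   bit 20 = 1  t=0,i=2
  #..## -> .   bit 19 = 0  t=0,i=4
  #..#. -> #   bit 18 = 1  t=1,i=8
  #...# -> #   bit 17 = 1  t=1,i=4
  #.... -> .   bit 16 = 0  t=3,i=4
  .#### -> .   bit 15 = 0  t=1,i=12
  .###. -> #   bit 14 = 1  t=2,i=1
  .##.# -> #   bit 13 = 1  t=0,i=6
  .##.. -> .   bit 12 = 0  t=2,i=5
  .#.## -> .   bit 11 = 0  t=1,i=10
  .#.#. -> #   bit 10 = 1  t=0,i=1
  .#..# -> .   bit 9 = 0  t=0,i=3
  .#... -> .   bit 8 = 0  t=4,i=10
  ..### -> .   bit 7 = 0  t=3,i=0
  ..##. -> .   bit 6 = 0  t=0,i=5
  ..#.# -> .   bit 5 = 0  t=1,i=9
  ..#.. -> .   bit 4 = 0  t=1,i=6
  ...## -> .   bit 3 = 0  t=4,i=0
  ...#. -> #   bit 2 = 1  t=1,i=5
  ....# -> #   bit 1 = 1  t=3,i=5
  ..... -> .   bit 0 = 0  t=5,i=2
  bits 11110000101101100110010000000110 = 4038484998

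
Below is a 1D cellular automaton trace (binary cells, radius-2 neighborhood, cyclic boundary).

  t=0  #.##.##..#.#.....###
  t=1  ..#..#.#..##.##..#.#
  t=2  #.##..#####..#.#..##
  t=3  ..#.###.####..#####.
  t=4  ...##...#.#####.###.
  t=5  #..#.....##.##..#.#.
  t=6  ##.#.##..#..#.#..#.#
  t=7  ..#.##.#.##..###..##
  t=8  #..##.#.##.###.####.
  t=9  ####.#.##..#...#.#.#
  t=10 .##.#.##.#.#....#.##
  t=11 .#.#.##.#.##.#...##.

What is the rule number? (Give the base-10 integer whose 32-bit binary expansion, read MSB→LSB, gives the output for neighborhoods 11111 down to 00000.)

  nb #####: next=#  (t=2,i=8, bit31=1)
  nb ####.: next=#  (t=0,i=19, bit30=1)
  nb ###.#: next=.  (t=0,i=0, bit29=0)
  nb ###..: next=#  (t=2,i=10, bit28=1)
  nb ##.##: next=.  (t=0,i=1, bit27=0)
  nb ##.#.: next=#  (t=6,i=2, bit26=1)
  nb ##..#: next=#  (t=0,i=7, bit25=1)
  nb ##...: next=.  (t=3,i=19, bit24=0)
  nb #.###: next=#  (t=3,i=4, bit23=1)
  nb #.##.: next=#  (t=0,i=2, bit22=1)
  nb #.#.#: next=.  (t=5,i=18, bit21=0)
  nb #.#..: next=#  (t=0,i=11, bit20=1)
  nb #..##: next=#  (t=1,i=9, bit19=1)
  nb #..#.: next=.  (t=0,i=8, bit18=0)
  nb #...#: next=.  (t=3,i=0, bit17=0)
  nb #....: next=#  (t=0,i=13, bit16=1)
  nb .####: next=.  (t=0,i=18, bit15=0)
  nb .###.: next=.  (t=2,i=19, bit14=0)
  nb .##.#: next=.  (t=0,i=3, bit13=0)
  nb .##..: next=.  (t=0,i=6, bit12=0)
  nb .#.##: next=#  (t=3,i=3, bit11=1)
  nb .#.#.: next=#  (t=0,i=10, bit10=1)
  nb .#..#: next=#  (t=1,i=0, bit9=1)
  nb .#...: next=.  (t=0,i=12, bit8=0)
  nb ..###: next=#  (t=0,i=17, bit7=1)
  nb ..##.: next=#  (t=1,i=10, bit6=1)
  nb ..#.#: next=.  (t=0,i=9, bit5=0)
  nb ..#..: next=#  (t=1,i=2, bit4=1)
  nb ...##: next=.  (t=0,i=16, bit3=0)
  nb ...#.: next=.  (t=3,i=1, bit2=0)
  nb ....#: next=.  (t=0,i=15, bit1=0)
  nb .....: next=#  (t=0,i=14, bit0=1)
  bits 11010110110110010000111011010001 = 3604549329

3604549329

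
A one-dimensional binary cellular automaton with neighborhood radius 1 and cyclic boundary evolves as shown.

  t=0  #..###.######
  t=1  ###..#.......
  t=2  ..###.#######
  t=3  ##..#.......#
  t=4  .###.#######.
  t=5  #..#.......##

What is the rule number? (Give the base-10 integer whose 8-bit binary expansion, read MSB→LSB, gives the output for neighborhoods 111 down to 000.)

83

  ### -> .   bit 7 = 0  t=0,i=4
  ##. -> #   bit 6 = 1  t=0,i=0
  #.# -> .   bit 5 = 0  t=0,i=6
  #.. -> #   bit 4 = 1  t=0,i=1
  .## -> .   bit 3 = 0  t=0,i=3
  .#. -> .   bit 2 = 0  t=1,i=5
  ..# -> #   bit 1 = 1  t=0,i=2
  ... -> #   bit 0 = 1  t=1,i=7
  bits 01010011 = 83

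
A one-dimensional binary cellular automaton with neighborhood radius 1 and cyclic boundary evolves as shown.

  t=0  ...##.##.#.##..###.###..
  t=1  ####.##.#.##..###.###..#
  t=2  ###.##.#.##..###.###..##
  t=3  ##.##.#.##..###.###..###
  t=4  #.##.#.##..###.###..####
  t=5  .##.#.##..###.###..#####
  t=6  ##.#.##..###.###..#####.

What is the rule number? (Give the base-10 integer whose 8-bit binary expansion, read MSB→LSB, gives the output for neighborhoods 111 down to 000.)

171

  ### -> #   bit 7 = 1  t=0,i=16
  ##. -> .   bit 6 = 0  t=0,i=4
  #.# -> #   bit 5 = 1  t=0,i=5
  #.. -> .   bit 4 = 0  t=0,i=13
  .## -> #   bit 3 = 1  t=0,i=3
  .#. -> .   bit 2 = 0  t=0,i=9
  ..# -> #   bit 1 = 1  t=0,i=2
  ... -> #   bit 0 = 1  t=0,i=0
  bits 10101011 = 171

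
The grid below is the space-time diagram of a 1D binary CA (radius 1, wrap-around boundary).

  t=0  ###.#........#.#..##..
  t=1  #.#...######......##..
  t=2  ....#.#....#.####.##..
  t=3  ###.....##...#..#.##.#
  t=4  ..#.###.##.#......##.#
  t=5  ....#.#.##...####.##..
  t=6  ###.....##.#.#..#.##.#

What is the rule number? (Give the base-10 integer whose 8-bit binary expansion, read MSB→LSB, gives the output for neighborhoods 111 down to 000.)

73

  ###|.  b7=0 t=0,i=1
  ##.|#  b6=1 t=0,i=2
  #.#|.  b5=0 t=0,i=3
  #..|.  b4=0 t=0,i=5
  .##|#  b3=1 t=0,i=0
  .#.|.  b2=0 t=0,i=4
  ..#|.  b1=0 t=0,i=12
  ...|#  b0=1 t=0,i=6
  bits 01001001 = 73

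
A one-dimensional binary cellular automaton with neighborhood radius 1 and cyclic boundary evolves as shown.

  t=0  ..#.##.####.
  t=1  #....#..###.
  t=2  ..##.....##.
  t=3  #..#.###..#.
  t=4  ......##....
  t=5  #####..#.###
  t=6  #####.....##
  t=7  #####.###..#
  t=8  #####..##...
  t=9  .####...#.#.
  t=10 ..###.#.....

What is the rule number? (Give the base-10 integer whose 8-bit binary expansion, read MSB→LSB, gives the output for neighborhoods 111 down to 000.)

193

  [7] ### => #  t=0,i=8
  [6] ##. => #  t=0,i=5
  [5] #.# => .  t=0,i=3
  [4] #.. => .  t=0,i=11
  [3] .## => .  t=0,i=4
  [2] .#. => .  t=0,i=2
  [1] ..# => .  t=0,i=1
  [0] ... => #  t=0,i=0
  bits 11000001 = 193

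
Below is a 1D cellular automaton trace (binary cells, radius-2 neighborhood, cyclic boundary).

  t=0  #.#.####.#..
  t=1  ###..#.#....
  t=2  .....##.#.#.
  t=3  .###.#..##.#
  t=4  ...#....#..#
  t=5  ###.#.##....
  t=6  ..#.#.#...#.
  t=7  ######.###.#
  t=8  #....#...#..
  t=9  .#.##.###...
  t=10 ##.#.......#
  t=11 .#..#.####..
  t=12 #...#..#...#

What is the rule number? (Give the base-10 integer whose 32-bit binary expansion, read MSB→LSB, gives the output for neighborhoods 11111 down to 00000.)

  [31] ##### => .  t=7,i=1
  [30] ####. => .  t=0,i=6
  [29] ###.# => #  t=0,i=7
  [28] ###.. => .  t=1,i=2
  [27] ##.## => .  t=7,i=6
  [26] ##.#. => .  t=0,i=8
  [25] ##..# => .  t=1,i=3
  [24] ##... => .  t=5,i=8
  [23] #.### => .  t=0,i=4
  [22] #.##. => #  t=5,i=6
  [21] #.#.# => #  t=0,i=2
  [20] #.#.. => .  t=0,i=9
  [19] #..## => .  t=3,i=7
  [18] #..#. => .  t=0,i=11
  [17] #...# => #  t=4,i=1
  [16] #.... => .  t=1,i=9
  [15] .#### => #  t=0,i=5
  [14] .###. => .  t=1,i=1
  [13] .##.# => .  t=2,i=6
  [12] .##.. => .  t=5,i=7
  [11] .#.## => .  t=0,i=3
  [10] .#.#. => #  t=0,i=1
  [9] .#..# => .  t=0,i=10
  [8] .#... => #  t=1,i=8
  [7] ..### => .  t=1,i=0
  [6] ..##. => #  t=2,i=5
  [5] ..#.# => #  t=0,i=0
  [4] ..#.. => .  t=4,i=3
  [3] ...## => .  t=1,i=11
  [2] ...#. => #  t=4,i=2
  [1] ....# => #  t=1,i=10
  [0] ..... => #  t=2,i=1
  bits 00100000011000101000010101100111 = 543327591

543327591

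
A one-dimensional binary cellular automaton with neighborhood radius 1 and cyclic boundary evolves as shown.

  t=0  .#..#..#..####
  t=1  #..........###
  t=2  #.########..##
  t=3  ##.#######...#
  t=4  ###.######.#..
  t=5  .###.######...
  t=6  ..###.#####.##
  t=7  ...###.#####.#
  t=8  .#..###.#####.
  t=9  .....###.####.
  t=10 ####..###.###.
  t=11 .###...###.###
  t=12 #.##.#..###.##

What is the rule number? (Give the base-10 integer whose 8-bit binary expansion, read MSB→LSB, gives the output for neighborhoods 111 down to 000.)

  ###|#  b7=1 t=0,i=11
  ##.|#  b6=1 t=0,i=13
  #.#|#  b5=1 t=0,i=0
  #..|.  b4=0 t=0,i=2
  .##|.  b3=0 t=0,i=10
  .#.|.  b2=0 t=0,i=1
  ..#|.  b1=0 t=0,i=3
  ...|#  b0=1 t=1,i=2
  bits 11100001 = 225

225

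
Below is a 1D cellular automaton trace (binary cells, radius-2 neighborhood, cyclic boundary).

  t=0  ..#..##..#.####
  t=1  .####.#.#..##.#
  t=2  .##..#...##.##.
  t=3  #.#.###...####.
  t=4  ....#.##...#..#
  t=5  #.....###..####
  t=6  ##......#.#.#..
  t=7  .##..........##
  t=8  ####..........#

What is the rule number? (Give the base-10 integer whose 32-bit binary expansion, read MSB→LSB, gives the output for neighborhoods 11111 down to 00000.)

  #####|.  b31=0 t=5,i=13
  ####.|.  b30=0 t=0,i=13
  ###.#|.  b29=0 t=1,i=4
  ###..|#  b28=1 t=0,i=14
  ##.##|#  b27=1 t=2,i=11
  ##.#.|#  b26=1 t=1,i=5
  ##..#|.  b25=0 t=0,i=0
  ##...|#  b24=1 t=3,i=7
  #.###|#  b23=1 t=0,i=11
  #.##.|#  b22=1 t=2,i=12
  #.#.#|.  b21=0 t=1,i=6
  #.#..|.  b20=0 t=1,i=8
  #..##|#  b19=1 t=0,i=4
  #..#.|#  b18=1 t=0,i=1
  #...#|.  b17=0 t=2,i=7
  #....|.  b16=0 t=4,i=1
  .####|#  b15=1 t=0,i=12
  .###.|.  b14=0 t=3,i=5
  .##.#|#  b13=1 t=1,i=12
  .##..|#  b12=1 t=0,i=6
  .#.##|.  b11=0 t=0,i=10
  .#.#.|.  b10=0 t=1,i=7
  .#..#|#  b9=1 t=0,i=3
  .#...|#  b8=1 t=2,i=6
  ..###|.  b7=0 t=3,i=10
  ..##.|.  b6=0 t=0,i=5
  ..#.#|.  b5=0 t=0,i=9
  ..#..|#  b4=1 t=0,i=2
  ...##|.  b3=0 t=2,i=8
  ...#.|.  b2=0 t=4,i=3
  ....#|.  b1=0 t=4,i=2
  .....|.  b0=0 t=5,i=3
  bits 00011101110011001011001100010000 = 499954448

499954448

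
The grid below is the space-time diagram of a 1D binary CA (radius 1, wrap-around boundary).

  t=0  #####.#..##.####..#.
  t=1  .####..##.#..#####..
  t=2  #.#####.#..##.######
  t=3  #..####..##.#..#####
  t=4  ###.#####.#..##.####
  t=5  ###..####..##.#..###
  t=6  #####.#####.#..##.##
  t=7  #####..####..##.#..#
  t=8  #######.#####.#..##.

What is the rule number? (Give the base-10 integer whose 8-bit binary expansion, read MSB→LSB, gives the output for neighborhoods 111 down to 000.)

  ###|#  b7=1 t=0,i=1
  ##.|#  b6=1 t=0,i=4
  #.#|.  b5=0 t=0,i=5
  #..|#  b4=1 t=0,i=7
  .##|.  b3=0 t=0,i=0
  .#.|.  b2=0 t=0,i=6
  ..#|#  b1=1 t=0,i=8
  ...|#  b0=1 t=1,i=19
  bits 11010011 = 211

211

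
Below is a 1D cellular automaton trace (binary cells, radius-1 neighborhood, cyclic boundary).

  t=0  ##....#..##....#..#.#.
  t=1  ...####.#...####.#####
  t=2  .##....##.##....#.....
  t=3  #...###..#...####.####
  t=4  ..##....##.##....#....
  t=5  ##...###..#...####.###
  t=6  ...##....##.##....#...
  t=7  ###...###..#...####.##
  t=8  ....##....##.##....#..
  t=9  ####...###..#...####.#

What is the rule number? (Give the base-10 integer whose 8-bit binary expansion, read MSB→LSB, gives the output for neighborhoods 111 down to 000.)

  ### -> .   bit 7 = 0  t=1,i=4
  ##. -> .   bit 6 = 0  t=0,i=1
  #.# -> #   bit 5 = 1  t=0,i=19
  #.. -> .   bit 4 = 0  t=0,i=2
  .## -> .   bit 3 = 0  t=0,i=0
  .#. -> #   bit 2 = 1  t=0,i=6
  ..# -> #   bit 1 = 1  t=0,i=5
  ... -> #   bit 0 = 1  t=0,i=3
  bits 00100111 = 39

39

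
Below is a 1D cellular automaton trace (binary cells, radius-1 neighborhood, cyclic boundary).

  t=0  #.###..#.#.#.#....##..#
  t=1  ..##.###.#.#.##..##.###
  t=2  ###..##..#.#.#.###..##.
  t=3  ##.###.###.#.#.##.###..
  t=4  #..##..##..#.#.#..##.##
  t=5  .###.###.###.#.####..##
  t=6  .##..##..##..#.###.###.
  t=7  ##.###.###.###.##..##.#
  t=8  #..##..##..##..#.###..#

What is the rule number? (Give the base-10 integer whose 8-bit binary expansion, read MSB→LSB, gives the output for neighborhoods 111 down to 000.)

158

  [7] ### => #  t=0,i=3
  [6] ##. => .  t=0,i=0
  [5] #.# => .  t=0,i=1
  [4] #.. => #  t=0,i=5
  [3] .## => #  t=0,i=2
  [2] .#. => #  t=0,i=7
  [1] ..# => #  t=0,i=6
  [0] ... => .  t=0,i=15
  bits 10011110 = 158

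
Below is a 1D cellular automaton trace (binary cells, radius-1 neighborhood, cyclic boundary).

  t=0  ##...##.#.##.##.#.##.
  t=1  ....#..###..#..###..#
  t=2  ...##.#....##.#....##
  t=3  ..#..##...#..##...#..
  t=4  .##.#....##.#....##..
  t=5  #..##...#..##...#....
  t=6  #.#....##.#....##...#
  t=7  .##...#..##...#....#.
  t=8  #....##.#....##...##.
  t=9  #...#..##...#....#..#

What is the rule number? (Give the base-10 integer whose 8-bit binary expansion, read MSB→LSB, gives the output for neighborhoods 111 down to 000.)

38

  ###|.  b7=0 t=1,i=8
  ##.|.  b6=0 t=0,i=1
  #.#|#  b5=1 t=0,i=7
  #..|.  b4=0 t=0,i=2
  .##|.  b3=0 t=0,i=0
  .#.|#  b2=1 t=0,i=8
  ..#|#  b1=1 t=0,i=4
  ...|.  b0=0 t=0,i=3
  bits 00100110 = 38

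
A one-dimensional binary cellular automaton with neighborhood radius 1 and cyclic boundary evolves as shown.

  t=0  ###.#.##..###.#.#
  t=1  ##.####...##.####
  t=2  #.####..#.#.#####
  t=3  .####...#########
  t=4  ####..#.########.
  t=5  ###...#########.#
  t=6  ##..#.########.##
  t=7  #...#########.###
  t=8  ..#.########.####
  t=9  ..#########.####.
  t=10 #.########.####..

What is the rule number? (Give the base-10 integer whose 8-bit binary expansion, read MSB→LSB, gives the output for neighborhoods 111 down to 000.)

  nb ###: next=#  (t=0,i=0, bit7=1)
  nb ##.: next=.  (t=0,i=2, bit6=0)
  nb #.#: next=#  (t=0,i=3, bit5=1)
  nb #..: next=.  (t=0,i=8, bit4=0)
  nb .##: next=#  (t=0,i=6, bit3=1)
  nb .#.: next=#  (t=0,i=4, bit2=1)
  nb ..#: next=.  (t=0,i=9, bit1=0)
  nb ...: next=#  (t=1,i=8, bit0=1)
  bits 10101101 = 173

173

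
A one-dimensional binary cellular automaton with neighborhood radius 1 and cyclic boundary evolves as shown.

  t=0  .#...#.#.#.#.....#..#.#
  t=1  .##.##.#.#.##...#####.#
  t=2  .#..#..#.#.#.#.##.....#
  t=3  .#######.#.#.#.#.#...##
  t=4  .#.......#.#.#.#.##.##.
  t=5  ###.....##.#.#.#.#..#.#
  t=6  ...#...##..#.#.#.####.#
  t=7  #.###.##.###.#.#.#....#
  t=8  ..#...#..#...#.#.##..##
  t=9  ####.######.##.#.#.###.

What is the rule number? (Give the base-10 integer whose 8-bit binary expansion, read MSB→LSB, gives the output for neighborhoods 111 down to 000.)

  ### -> .   bit 7 = 0  t=1,i=17
  ##. -> .   bit 6 = 0  t=1,i=2
  #.# -> .   bit 5 = 0  t=0,i=0
  #.. -> #   bit 4 = 1  t=0,i=2
  .## -> #   bit 3 = 1  t=1,i=1
  .#. -> #   bit 2 = 1  t=0,i=1
  ..# -> #   bit 1 = 1  t=0,i=4
  ... -> .   bit 0 = 0  t=0,i=3
  bits 00011110 = 30

30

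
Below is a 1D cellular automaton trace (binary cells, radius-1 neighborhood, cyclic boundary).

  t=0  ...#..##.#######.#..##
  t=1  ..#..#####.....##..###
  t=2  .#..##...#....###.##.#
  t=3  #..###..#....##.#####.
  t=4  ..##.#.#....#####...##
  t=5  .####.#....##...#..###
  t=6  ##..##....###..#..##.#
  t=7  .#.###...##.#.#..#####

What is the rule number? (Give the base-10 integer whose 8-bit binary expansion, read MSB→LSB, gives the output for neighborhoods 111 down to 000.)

106

  [7] ### => .  t=0,i=10
  [6] ##. => #  t=0,i=7
  [5] #.# => #  t=0,i=8
  [4] #.. => .  t=0,i=0
  [3] .## => #  t=0,i=6
  [2] .#. => .  t=0,i=3
  [1] ..# => #  t=0,i=2
  [0] ... => .  t=0,i=1
  bits 01101010 = 106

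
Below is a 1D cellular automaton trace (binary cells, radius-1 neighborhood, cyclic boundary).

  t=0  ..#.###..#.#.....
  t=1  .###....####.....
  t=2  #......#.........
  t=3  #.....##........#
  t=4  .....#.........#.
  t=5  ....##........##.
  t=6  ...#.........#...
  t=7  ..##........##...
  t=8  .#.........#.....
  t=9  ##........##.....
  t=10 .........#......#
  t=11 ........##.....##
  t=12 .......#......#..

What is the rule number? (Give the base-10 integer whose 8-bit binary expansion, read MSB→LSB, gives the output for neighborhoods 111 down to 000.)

38

  ###|.  b7=0 t=0,i=5
  ##.|.  b6=0 t=0,i=6
  #.#|#  b5=1 t=0,i=3
  #..|.  b4=0 t=0,i=7
  .##|.  b3=0 t=0,i=4
  .#.|#  b2=1 t=0,i=2
  ..#|#  b1=1 t=0,i=1
  ...|.  b0=0 t=0,i=0
  bits 00100110 = 38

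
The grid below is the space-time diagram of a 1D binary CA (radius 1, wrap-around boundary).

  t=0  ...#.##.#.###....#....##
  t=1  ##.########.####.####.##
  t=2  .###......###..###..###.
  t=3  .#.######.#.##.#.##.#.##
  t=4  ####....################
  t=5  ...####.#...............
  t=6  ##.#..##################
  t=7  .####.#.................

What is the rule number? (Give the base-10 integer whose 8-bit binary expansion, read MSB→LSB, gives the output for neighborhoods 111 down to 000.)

  ###|.  b7=0 t=0,i=11
  ##.|#  b6=1 t=0,i=6
  #.#|#  b5=1 t=0,i=4
  #..|#  b4=1 t=0,i=0
  .##|#  b3=1 t=0,i=5
  .#.|#  b2=1 t=0,i=3
  ..#|.  b1=0 t=0,i=2
  ...|#  b0=1 t=0,i=1
  bits 01111101 = 125

125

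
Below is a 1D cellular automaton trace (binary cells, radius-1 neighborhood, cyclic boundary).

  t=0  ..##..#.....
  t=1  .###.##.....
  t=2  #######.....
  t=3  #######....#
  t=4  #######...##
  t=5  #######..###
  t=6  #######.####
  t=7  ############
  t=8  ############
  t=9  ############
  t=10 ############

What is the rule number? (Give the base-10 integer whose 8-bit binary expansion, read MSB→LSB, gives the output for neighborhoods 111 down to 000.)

238

  nb ###: next=#  (t=1,i=2, bit7=1)
  nb ##.: next=#  (t=0,i=3, bit6=1)
  nb #.#: next=#  (t=1,i=4, bit5=1)
  nb #..: next=.  (t=0,i=4, bit4=0)
  nb .##: next=#  (t=0,i=2, bit3=1)
  nb .#.: next=#  (t=0,i=6, bit2=1)
  nb ..#: next=#  (t=0,i=1, bit1=1)
  nb ...: next=.  (t=0,i=0, bit0=0)
  bits 11101110 = 238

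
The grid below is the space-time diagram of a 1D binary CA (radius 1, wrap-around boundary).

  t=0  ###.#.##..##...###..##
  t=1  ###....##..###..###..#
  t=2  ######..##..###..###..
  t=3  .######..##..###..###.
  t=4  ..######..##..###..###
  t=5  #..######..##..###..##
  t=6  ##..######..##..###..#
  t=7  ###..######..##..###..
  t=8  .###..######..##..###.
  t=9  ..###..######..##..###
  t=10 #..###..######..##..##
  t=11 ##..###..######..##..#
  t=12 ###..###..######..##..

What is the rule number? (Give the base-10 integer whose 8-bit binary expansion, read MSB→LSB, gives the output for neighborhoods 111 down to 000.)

209

  [7] ### => #  t=0,i=0
  [6] ##. => #  t=0,i=2
  [5] #.# => .  t=0,i=3
  [4] #.. => #  t=0,i=8
  [3] .## => .  t=0,i=6
  [2] .#. => .  t=0,i=4
  [1] ..# => .  t=0,i=9
  [0] ... => #  t=0,i=13
  bits 11010001 = 209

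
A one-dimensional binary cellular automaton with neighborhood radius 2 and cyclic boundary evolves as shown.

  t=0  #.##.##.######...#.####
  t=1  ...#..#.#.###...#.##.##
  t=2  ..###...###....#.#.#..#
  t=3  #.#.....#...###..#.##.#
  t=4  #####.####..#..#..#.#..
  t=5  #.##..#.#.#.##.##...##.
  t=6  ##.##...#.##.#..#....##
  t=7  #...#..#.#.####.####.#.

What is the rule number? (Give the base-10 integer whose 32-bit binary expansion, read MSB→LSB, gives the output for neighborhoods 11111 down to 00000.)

  ##### -> #   bit 31 = 1  t=0,i=10
  ####. -> #   bit 30 = 1  t=0,i=12
  ###.# -> .   bit 29 = 0  t=0,i=0
  ###.. -> .   bit 28 = 0  t=0,i=13
  ##.## -> .   bit 27 = 0  t=0,i=1
  ##.#. -> #   bit 26 = 1  t=3,i=1
  ##..# -> #   bit 25 = 1  t=3,i=15
  ##... -> .   bit 24 = 0  t=0,i=14
  #.### -> #   bit 23 = 1  t=0,i=8
  #.##. -> .   bit 22 = 0  t=0,i=2
  #.#.# -> #   bit 21 = 1  t=1,i=8
  #.#.. -> #   bit 20 = 1  t=2,i=19
  #..## -> .   bit 19 = 0  t=2,i=1
  #..#. -> .   bit 18 = 0  t=1,i=5
  #...# -> .   bit 17 = 0  t=0,i=15
  #.... -> #   bit 16 = 1  t=2,i=12
  .#### -> .   bit 15 = 0  t=0,i=9
  .###. -> .   bit 14 = 0  t=1,i=11
  .##.# -> #   bit 13 = 1  t=0,i=3
  .##.. -> #   bit 12 = 1  t=1,i=22
  .#.## -> #   bit 11 = 1  t=0,i=18
  .#.#. -> .   bit 10 = 0  t=1,i=7
  .#..# -> #   bit 9 = 1  t=1,i=4
  .#... -> #   bit 8 = 1  t=3,i=3
  ..### -> #   bit 7 = 1  t=2,i=2
  ..##. -> .   bit 6 = 0  t=5,i=20
  ..#.# -> .   bit 5 = 0  t=0,i=17
  ..#.. -> #   bit 4 = 1  t=1,i=3
  ...## -> .   bit 3 = 0  t=2,i=7
  ...#. -> #   bit 2 = 1  t=0,i=16
  ....# -> #   bit 1 = 1  t=2,i=13
  ..... -> .   bit 0 = 0  t=3,i=5
  bits 11000110101100010011101110010110 = 3333503894

3333503894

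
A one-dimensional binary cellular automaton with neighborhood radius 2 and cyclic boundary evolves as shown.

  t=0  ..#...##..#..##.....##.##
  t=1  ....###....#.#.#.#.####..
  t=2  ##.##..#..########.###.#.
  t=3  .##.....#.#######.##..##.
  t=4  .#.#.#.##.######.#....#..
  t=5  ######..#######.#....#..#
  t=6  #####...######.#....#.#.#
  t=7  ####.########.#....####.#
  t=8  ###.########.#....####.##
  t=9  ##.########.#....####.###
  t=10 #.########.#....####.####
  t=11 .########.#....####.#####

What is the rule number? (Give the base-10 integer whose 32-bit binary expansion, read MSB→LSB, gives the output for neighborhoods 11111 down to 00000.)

3449988845

  nb #####: next=#  (t=2,i=12, bit31=1)
  nb ####.: next=#  (t=1,i=21, bit30=1)
  nb ###.#: next=.  (t=2,i=17, bit29=0)
  nb ###..: next=.  (t=1,i=6, bit28=0)
  nb ##.##: next=#  (t=0,i=22, bit27=1)
  nb ##.#.: next=#  (t=2,i=22, bit26=1)
  nb ##..#: next=.  (t=0,i=0, bit25=0)
  nb ##...: next=#  (t=0,i=15, bit24=1)
  nb #.###: next=#  (t=1,i=19, bit23=1)
  nb #.##.: next=.  (t=0,i=23, bit22=0)
  nb #.#.#: next=#  (t=1,i=13, bit21=1)
  nb #.#..: next=.  (t=4,i=17, bit20=0)
  nb #..##: next=.  (t=0,i=12, bit19=0)
  nb #..#.: next=.  (t=0,i=1, bit18=0)
  nb #...#: next=#  (t=0,i=4, bit17=1)
  nb #....: next=.  (t=0,i=16, bit16=0)
  nb .####: next=#  (t=1,i=20, bit15=1)
  nb .###.: next=.  (t=1,i=5, bit14=0)
  nb .##.#: next=#  (t=0,i=21, bit13=1)
  nb .##..: next=.  (t=0,i=7, bit12=0)
  nb .#.##: next=.  (t=1,i=18, bit11=0)
  nb .#.#.: next=#  (t=1,i=12, bit10=1)
  nb .#..#: next=#  (t=0,i=11, bit9=1)
  nb .#...: next=.  (t=0,i=3, bit8=0)
  nb ..###: next=#  (t=1,i=4, bit7=1)
  nb ..##.: next=#  (t=0,i=6, bit6=1)
  nb ..#.#: next=#  (t=1,i=11, bit5=1)
  nb ..#..: next=.  (t=0,i=2, bit4=0)
  nb ...##: next=#  (t=0,i=5, bit3=1)
  nb ...#.: next=#  (t=1,i=10, bit2=1)
  nb ....#: next=.  (t=0,i=18, bit1=0)
  nb .....: next=#  (t=0,i=17, bit0=1)
  bits 11001101101000101010011011101101 = 3449988845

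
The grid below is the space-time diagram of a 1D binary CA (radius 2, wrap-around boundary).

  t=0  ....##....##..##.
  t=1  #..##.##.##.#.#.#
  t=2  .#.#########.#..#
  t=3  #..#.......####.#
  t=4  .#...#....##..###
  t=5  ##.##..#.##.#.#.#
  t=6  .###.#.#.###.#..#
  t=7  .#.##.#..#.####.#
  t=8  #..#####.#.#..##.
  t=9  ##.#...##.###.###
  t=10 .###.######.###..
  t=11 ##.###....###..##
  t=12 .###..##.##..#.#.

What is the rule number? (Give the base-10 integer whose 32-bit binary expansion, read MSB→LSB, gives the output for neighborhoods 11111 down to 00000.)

802367212

  [31] ##### => .  t=2,i=5
  [30] ####. => .  t=2,i=10
  [29] ###.# => #  t=2,i=11
  [28] ###.. => .  t=10,i=14
  [27] ##.## => #  t=1,i=5
  [26] ##.#. => #  t=1,i=11
  [25] ##..# => #  t=0,i=12
  [24] ##... => #  t=0,i=6
  [23] #.### => #  t=2,i=3
  [22] #.##. => #  t=1,i=6
  [21] #.#.# => .  t=1,i=12
  [20] #.#.. => #  t=2,i=13
  [19] #..## => .  t=0,i=13
  [18] #..#. => .  t=2,i=15
  [17] #...# => #  t=4,i=3
  [16] #.... => #  t=0,i=0
  [15] .#### => .  t=2,i=4
  [14] .###. => .  t=4,i=15
  [13] .##.# => #  t=1,i=4
  [12] .##.. => .  t=0,i=5
  [11] .#.## => .  t=1,i=15
  [10] .#.#. => #  t=1,i=13
  [9] .#..# => #  t=2,i=14
  [8] .#... => .  t=3,i=4
  [7] ..### => #  t=3,i=11
  [6] ..##. => #  t=0,i=4
  [5] ..#.# => #  t=2,i=16
  [4] ..#.. => .  t=3,i=3
  [3] ...## => #  t=0,i=3
  [2] ...#. => #  t=4,i=4
  [1] ....# => .  t=0,i=2
  [0] ..... => .  t=0,i=1
  bits 00101111110100110010011011101100 = 802367212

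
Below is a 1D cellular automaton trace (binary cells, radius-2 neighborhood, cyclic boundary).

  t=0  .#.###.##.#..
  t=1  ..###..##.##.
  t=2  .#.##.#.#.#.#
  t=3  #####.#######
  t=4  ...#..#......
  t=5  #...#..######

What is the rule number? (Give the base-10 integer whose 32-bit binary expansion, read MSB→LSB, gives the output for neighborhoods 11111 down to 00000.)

1375301385

  nb #####: next=.  (t=3,i=0, bit31=0)
  nb ####.: next=#  (t=3,i=3, bit30=1)
  nb ###.#: next=.  (t=0,i=5, bit29=0)
  nb ###..: next=#  (t=1,i=4, bit28=1)
  nb ##.##: next=.  (t=0,i=6, bit27=0)
  nb ##.#.: next=.  (t=0,i=9, bit26=0)
  nb ##..#: next=.  (t=1,i=5, bit25=0)
  nb ##...: next=#  (t=1,i=12, bit24=1)
  nb #.###: next=#  (t=0,i=3, bit23=1)
  nb #.##.: next=#  (t=0,i=7, bit22=1)
  nb #.#.#: next=#  (t=2,i=1, bit21=1)
  nb #.#..: next=#  (t=0,i=10, bit20=1)
  nb #..##: next=#  (t=1,i=6, bit19=1)
  nb #..#.: next=.  (t=4,i=5, bit18=0)
  nb #...#: next=.  (t=0,i=12, bit17=0)
  nb #....: next=#  (t=4,i=8, bit16=1)
  nb .####: next=.  (t=3,i=7, bit15=0)
  nb .###.: next=#  (t=0,i=4, bit14=1)
  nb .##.#: next=#  (t=0,i=8, bit13=1)
  nb .##..: next=.  (t=1,i=11, bit12=0)
  nb .#.##: next=#  (t=0,i=2, bit11=1)
  nb .#.#.: next=#  (t=2,i=0, bit10=1)
  nb .#..#: next=#  (t=4,i=4, bit9=1)
  nb .#...: next=#  (t=0,i=11, bit8=1)
  nb ..###: next=.  (t=1,i=2, bit7=0)
  nb ..##.: next=.  (t=1,i=7, bit6=0)
  nb ..#.#: next=.  (t=0,i=1, bit5=0)
  nb ..#..: next=.  (t=4,i=3, bit4=0)
  nb ...##: next=#  (t=1,i=1, bit3=1)
  nb ...#.: next=.  (t=0,i=0, bit2=0)
  nb ....#: next=.  (t=4,i=1, bit1=0)
  nb .....: next=#  (t=4,i=0, bit0=1)
  bits 01010001111110010110111100001001 = 1375301385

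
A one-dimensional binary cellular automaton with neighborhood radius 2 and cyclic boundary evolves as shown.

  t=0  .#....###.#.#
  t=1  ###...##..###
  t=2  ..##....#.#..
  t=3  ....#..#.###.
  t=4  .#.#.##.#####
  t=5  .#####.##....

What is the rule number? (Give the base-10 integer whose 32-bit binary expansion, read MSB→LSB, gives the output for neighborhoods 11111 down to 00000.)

468995973

  nb #####: next=.  (t=1,i=0, bit31=0)
  nb ####.: next=.  (t=1,i=1, bit30=0)
  nb ###.#: next=.  (t=0,i=8, bit29=0)
  nb ###..: next=#  (t=1,i=2, bit28=1)
  nb ##.##: next=#  (t=4,i=7, bit27=1)
  nb ##.#.: next=.  (t=0,i=9, bit26=0)
  nb ##..#: next=#  (t=1,i=8, bit25=1)
  nb ##...: next=#  (t=1,i=3, bit24=1)
  nb #.###: next=#  (t=3,i=9, bit23=1)
  nb #.##.: next=#  (t=4,i=5, bit22=1)
  nb #.#.#: next=#  (t=0,i=10, bit21=1)
  nb #.#..: next=#  (t=0,i=1, bit20=1)
  nb #..##: next=.  (t=1,i=9, bit19=0)
  nb #..#.: next=#  (t=3,i=6, bit18=1)
  nb #...#: next=.  (t=1,i=4, bit17=0)
  nb #....: next=.  (t=0,i=3, bit16=0)
  nb .####: next=.  (t=1,i=11, bit15=0)
  nb .###.: next=#  (t=0,i=7, bit14=1)
  nb .##.#: next=.  (t=4,i=6, bit13=0)
  nb .##..: next=.  (t=1,i=7, bit12=0)
  nb .#.##: next=#  (t=3,i=8, bit11=1)
  nb .#.#.: next=#  (t=0,i=0, bit10=1)
  nb .#..#: next=#  (t=3,i=5, bit9=1)
  nb .#...: next=#  (t=0,i=2, bit8=1)
  nb ..###: next=#  (t=0,i=6, bit7=1)
  nb ..##.: next=.  (t=1,i=6, bit6=0)
  nb ..#.#: next=.  (t=2,i=8, bit5=0)
  nb ..#..: next=.  (t=3,i=4, bit4=0)
  nb ...##: next=.  (t=0,i=5, bit3=0)
  nb ...#.: next=#  (t=2,i=7, bit2=1)
  nb ....#: next=.  (t=0,i=4, bit1=0)
  nb .....: next=#  (t=3,i=1, bit0=1)
  bits 00011011111101000100111110000101 = 468995973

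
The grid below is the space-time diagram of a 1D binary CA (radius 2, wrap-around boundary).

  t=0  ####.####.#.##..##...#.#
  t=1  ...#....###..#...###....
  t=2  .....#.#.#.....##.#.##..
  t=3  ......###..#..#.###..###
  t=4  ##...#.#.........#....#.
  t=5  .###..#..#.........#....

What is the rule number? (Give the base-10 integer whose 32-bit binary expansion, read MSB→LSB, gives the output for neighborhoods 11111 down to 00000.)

623080456

  #####|.  b31=0 t=0,i=1
  ####.|.  b30=0 t=0,i=2
  ###.#|#  b29=1 t=0,i=3
  ###..|.  b28=0 t=1,i=10
  ##.##|.  b27=0 t=0,i=4
  ##.#.|#  b26=1 t=0,i=9
  ##..#|.  b25=0 t=0,i=14
  ##...|#  b24=1 t=0,i=18
  #.###|.  b23=0 t=0,i=5
  #.##.|.  b22=0 t=0,i=12
  #.#.#|#  b21=1 t=0,i=10
  #.#..|.  b20=0 t=2,i=9
  #..##|.  b19=0 t=0,i=15
  #..#.|.  b18=0 t=1,i=12
  #...#|#  b17=1 t=0,i=19
  #....|#  b16=1 t=1,i=5
  .####|.  b15=0 t=0,i=0
  .###.|#  b14=1 t=1,i=9
  .##.#|#  b13=1 t=2,i=16
  .##..|#  b12=1 t=0,i=13
  .#.##|.  b11=0 t=0,i=11
  .#.#.|#  b10=1 t=2,i=6
  .#..#|.  b9=0 t=3,i=12
  .#...|.  b8=0 t=1,i=4
  ..###|.  b7=0 t=1,i=8
  ..##.|.  b6=0 t=0,i=16
  ..#.#|.  b5=0 t=0,i=21
  ..#..|.  b4=0 t=1,i=3
  ...##|#  b3=1 t=1,i=7
  ...#.|.  b2=0 t=0,i=20
  ....#|.  b1=0 t=1,i=1
  .....|.  b0=0 t=1,i=0
  bits 00100101001000110111010000001000 = 623080456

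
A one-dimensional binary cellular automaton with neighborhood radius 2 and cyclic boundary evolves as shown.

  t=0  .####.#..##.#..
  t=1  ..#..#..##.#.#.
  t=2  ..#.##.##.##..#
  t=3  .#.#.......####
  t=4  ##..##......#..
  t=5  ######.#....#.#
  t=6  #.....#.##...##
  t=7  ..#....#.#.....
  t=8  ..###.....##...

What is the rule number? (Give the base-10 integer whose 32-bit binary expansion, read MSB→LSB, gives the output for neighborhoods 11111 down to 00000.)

  nb #####: next=.  (t=5,i=1, bit31=0)
  nb ####.: next=.  (t=0,i=3, bit30=0)
  nb ###.#: next=.  (t=0,i=4, bit29=0)
  nb ###..: next=.  (t=6,i=0, bit28=0)
  nb ##.##: next=.  (t=2,i=6, bit27=0)
  nb ##.#.: next=#  (t=0,i=5, bit26=1)
  nb ##..#: next=#  (t=2,i=12, bit25=1)
  nb ##...: next=.  (t=4,i=6, bit24=0)
  nb #.###: next=#  (t=5,i=14, bit23=1)
  nb #.##.: next=.  (t=2,i=4, bit22=0)
  nb #.#.#: next=#  (t=1,i=11, bit21=1)
  nb #.#..: next=.  (t=0,i=6, bit20=0)
  nb #..##: next=#  (t=0,i=8, bit19=1)
  nb #..#.: next=#  (t=1,i=4, bit18=1)
  nb #...#: next=.  (t=0,i=14, bit17=0)
  nb #....: next=#  (t=3,i=5, bit16=1)
  nb .####: next=#  (t=0,i=2, bit15=1)
  nb .###.: next=.  (t=6,i=14, bit14=0)
  nb .##.#: next=.  (t=0,i=10, bit13=0)
  nb .##..: next=#  (t=2,i=11, bit12=1)
  nb .#.##: next=#  (t=2,i=3, bit11=1)
  nb .#.#.: next=.  (t=1,i=12, bit10=0)
  nb .#..#: next=.  (t=0,i=7, bit9=0)
  nb .#...: next=#  (t=0,i=13, bit8=1)
  nb ..###: next=.  (t=0,i=1, bit7=0)
  nb ..##.: next=#  (t=0,i=9, bit6=1)
  nb ..#.#: next=.  (t=2,i=2, bit5=0)
  nb ..#..: next=#  (t=1,i=2, bit4=1)
  nb ...##: next=.  (t=0,i=0, bit3=0)
  nb ...#.: next=.  (t=1,i=1, bit2=0)
  nb ....#: next=.  (t=3,i=9, bit1=0)
  nb .....: next=.  (t=3,i=6, bit0=0)
  bits 00000110101011011001100101010000 = 112040272

112040272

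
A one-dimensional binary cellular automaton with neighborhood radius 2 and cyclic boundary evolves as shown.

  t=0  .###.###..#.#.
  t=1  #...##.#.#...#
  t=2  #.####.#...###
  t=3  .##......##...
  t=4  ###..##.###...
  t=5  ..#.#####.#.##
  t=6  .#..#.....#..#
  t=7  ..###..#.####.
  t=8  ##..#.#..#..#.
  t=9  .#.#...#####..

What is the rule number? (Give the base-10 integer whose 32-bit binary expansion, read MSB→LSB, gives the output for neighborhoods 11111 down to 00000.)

  #####|.  b31=0 t=5,i=6
  ####.|.  b30=0 t=2,i=4
  ###.#|.  b29=0 t=0,i=3
  ###..|#  b28=1 t=0,i=7
  ##.##|#  b27=1 t=0,i=4
  ##.#.|.  b26=0 t=1,i=6
  ##..#|.  b25=0 t=0,i=8
  ##...|.  b24=0 t=1,i=1
  #.###|#  b23=1 t=0,i=5
  #.##.|.  b22=0 t=5,i=12
  #.#.#|#  b21=1 t=1,i=7
  #.#..|.  b20=0 t=0,i=12
  #..##|#  b19=1 t=0,i=0
  #..#.|#  b18=1 t=0,i=9
  #...#|#  b17=1 t=1,i=2
  #....|.  b16=0 t=3,i=4
  .####|.  b15=0 t=2,i=3
  .###.|.  b14=0 t=0,i=2
  .##.#|#  b13=1 t=1,i=5
  .##..|#  b12=1 t=1,i=0
  .#.##|.  b11=0 t=5,i=3
  .#.#.|.  b10=0 t=0,i=11
  .#..#|#  b9=1 t=0,i=13
  .#...|.  b8=0 t=1,i=10
  ..###|.  b7=0 t=0,i=1
  ..##.|#  b6=1 t=1,i=4
  ..#.#|.  b5=0 t=0,i=10
  ..#..|#  b4=1 t=6,i=4
  ...##|#  b3=1 t=1,i=3
  ...#.|#  b2=1 t=6,i=9
  ....#|.  b1=0 t=3,i=7
  .....|#  b0=1 t=3,i=5
  bits 00011000101011100011001001011101 = 414069341

414069341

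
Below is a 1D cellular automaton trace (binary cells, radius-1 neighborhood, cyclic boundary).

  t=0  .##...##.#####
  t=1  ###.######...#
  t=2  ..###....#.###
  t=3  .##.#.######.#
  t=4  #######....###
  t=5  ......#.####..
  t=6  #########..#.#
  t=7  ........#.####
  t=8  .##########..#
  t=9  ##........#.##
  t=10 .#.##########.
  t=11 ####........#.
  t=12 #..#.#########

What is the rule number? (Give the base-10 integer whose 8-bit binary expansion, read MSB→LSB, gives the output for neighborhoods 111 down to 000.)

  nb ###: next=.  (t=0,i=10, bit7=0)
  nb ##.: next=#  (t=0,i=2, bit6=1)
  nb #.#: next=#  (t=0,i=0, bit5=1)
  nb #..: next=.  (t=0,i=3, bit4=0)
  nb .##: next=#  (t=0,i=1, bit3=1)
  nb .#.: next=#  (t=2,i=9, bit2=1)
  nb ..#: next=#  (t=0,i=5, bit1=1)
  nb ...: next=#  (t=0,i=4, bit0=1)
  bits 01101111 = 111

111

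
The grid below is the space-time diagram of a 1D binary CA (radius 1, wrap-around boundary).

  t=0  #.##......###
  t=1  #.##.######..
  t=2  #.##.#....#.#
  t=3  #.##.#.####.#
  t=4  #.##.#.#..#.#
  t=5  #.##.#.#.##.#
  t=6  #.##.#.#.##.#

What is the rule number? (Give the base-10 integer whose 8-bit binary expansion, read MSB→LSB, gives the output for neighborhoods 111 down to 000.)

  [7] ### => .  t=0,i=11
  [6] ##. => #  t=0,i=0
  [5] #.# => .  t=0,i=1
  [4] #.. => .  t=0,i=4
  [3] .## => #  t=0,i=2
  [2] .#. => #  t=1,i=0
  [1] ..# => #  t=0,i=9
  [0] ... => #  t=0,i=5
  bits 01001111 = 79

79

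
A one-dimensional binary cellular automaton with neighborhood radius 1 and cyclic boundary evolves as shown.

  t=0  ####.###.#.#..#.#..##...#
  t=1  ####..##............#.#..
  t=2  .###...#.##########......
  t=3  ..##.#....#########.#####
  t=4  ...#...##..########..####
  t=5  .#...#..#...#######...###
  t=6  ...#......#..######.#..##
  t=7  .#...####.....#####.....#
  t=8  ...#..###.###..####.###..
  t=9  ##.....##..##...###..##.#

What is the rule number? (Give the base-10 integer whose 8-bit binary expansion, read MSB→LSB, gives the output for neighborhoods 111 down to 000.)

  ### -> #   bit 7 = 1  t=0,i=0
  ##. -> #   bit 6 = 1  t=0,i=3
  #.# -> .   bit 5 = 0  t=0,i=4
  #.. -> .   bit 4 = 0  t=0,i=12
  .## -> .   bit 3 = 0  t=0,i=5
  .#. -> .   bit 2 = 0  t=0,i=9
  ..# -> .   bit 1 = 0  t=0,i=13
  ... -> #   bit 0 = 1  t=0,i=22
  bits 11000001 = 193

193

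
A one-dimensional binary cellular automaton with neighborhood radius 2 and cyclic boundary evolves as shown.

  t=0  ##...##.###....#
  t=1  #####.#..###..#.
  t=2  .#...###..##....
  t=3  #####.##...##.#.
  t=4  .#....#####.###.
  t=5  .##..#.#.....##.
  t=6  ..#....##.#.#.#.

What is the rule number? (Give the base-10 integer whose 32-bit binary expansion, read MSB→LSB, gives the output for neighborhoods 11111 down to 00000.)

  ##### -> .   bit 31 = 0  t=1,i=2
  ####. -> .   bit 30 = 0  t=1,i=3
  ###.# -> .   bit 29 = 0  t=1,i=4
  ###.. -> #   bit 28 = 1  t=0,i=1
  ##.## -> .   bit 27 = 0  t=0,i=7
  ##.#. -> #   bit 26 = 1  t=1,i=5
  ##..# -> .   bit 25 = 0  t=1,i=12
  ##... -> #   bit 24 = 1  t=0,i=2
  #.### -> .   bit 23 = 0  t=0,i=8
  #.##. -> #   bit 22 = 1  t=3,i=6
  #.#.# -> #   bit 21 = 1  t=3,i=14
  #.#.. -> #   bit 20 = 1  t=1,i=6
  #..## -> .   bit 19 = 0  t=1,i=8
  #..#. -> .   bit 18 = 0  t=1,i=13
  #...# -> #   bit 17 = 1  t=0,i=3
  #.... -> .   bit 16 = 0  t=0,i=12
  .#### -> #   bit 15 = 1  t=1,i=1
  .###. -> #   bit 14 = 1  t=0,i=0
  .##.# -> #   bit 13 = 1  t=0,i=6
  .##.. -> #   bit 12 = 1  t=2,i=11
  .#.## -> .   bit 11 = 0  t=1,i=15
  .#.#. -> .   bit 10 = 0  t=5,i=6
  .#..# -> #   bit 9 = 1  t=1,i=7
  .#... -> #   bit 8 = 1  t=2,i=2
  ..### -> .   bit 7 = 0  t=0,i=15
  ..##. -> .   bit 6 = 0  t=0,i=5
  ..#.# -> .   bit 5 = 0  t=1,i=14
  ..#.. -> #   bit 4 = 1  t=2,i=1
  ...## -> #   bit 3 = 1  t=0,i=4
  ...#. -> #   bit 2 = 1  t=2,i=0
  ....# -> .   bit 1 = 0  t=0,i=13
  ..... -> #   bit 0 = 1  t=2,i=14
  bits 00010101011100101111001100011101 = 359854877

359854877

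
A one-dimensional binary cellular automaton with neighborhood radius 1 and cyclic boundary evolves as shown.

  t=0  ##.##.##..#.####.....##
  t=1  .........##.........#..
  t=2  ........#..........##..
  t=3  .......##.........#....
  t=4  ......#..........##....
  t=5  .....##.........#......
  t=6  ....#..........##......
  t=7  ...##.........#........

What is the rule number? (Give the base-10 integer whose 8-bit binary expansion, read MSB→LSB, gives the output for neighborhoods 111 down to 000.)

  nb ###: next=.  (t=0,i=0, bit7=0)
  nb ##.: next=.  (t=0,i=1, bit6=0)
  nb #.#: next=.  (t=0,i=2, bit5=0)
  nb #..: next=.  (t=0,i=8, bit4=0)
  nb .##: next=.  (t=0,i=3, bit3=0)
  nb .#.: next=#  (t=0,i=10, bit2=1)
  nb ..#: next=#  (t=0,i=9, bit1=1)
  nb ...: next=.  (t=0,i=17, bit0=0)
  bits 00000110 = 6

6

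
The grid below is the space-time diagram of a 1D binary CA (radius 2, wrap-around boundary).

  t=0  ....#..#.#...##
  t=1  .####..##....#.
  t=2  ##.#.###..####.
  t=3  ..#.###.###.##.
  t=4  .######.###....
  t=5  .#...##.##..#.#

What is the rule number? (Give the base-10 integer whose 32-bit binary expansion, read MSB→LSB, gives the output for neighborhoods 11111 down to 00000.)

1720274166

  nb #####: next=.  (t=4,i=3, bit31=0)
  nb ####.: next=#  (t=1,i=3, bit30=1)
  nb ###.#: next=#  (t=2,i=13, bit29=1)
  nb ###..: next=.  (t=1,i=4, bit28=0)
  nb ##.##: next=.  (t=2,i=14, bit27=0)
  nb ##.#.: next=#  (t=2,i=2, bit26=1)
  nb ##..#: next=#  (t=1,i=5, bit25=1)
  nb ##...: next=.  (t=0,i=0, bit24=0)
  nb #.###: next=#  (t=2,i=5, bit23=1)
  nb #.##.: next=.  (t=2,i=0, bit22=0)
  nb #.#.#: next=.  (t=2,i=3, bit21=0)
  nb #.#..: next=.  (t=0,i=9, bit20=0)
  nb #..##: next=#  (t=1,i=0, bit19=1)
  nb #..#.: next=.  (t=0,i=6, bit18=0)
  nb #...#: next=.  (t=0,i=11, bit17=0)
  nb #....: next=#  (t=0,i=1, bit16=1)
  nb .####: next=.  (t=1,i=2, bit15=0)
  nb .###.: next=#  (t=2,i=6, bit14=1)
  nb .##.#: next=.  (t=2,i=1, bit13=0)
  nb .##..: next=.  (t=0,i=14, bit12=0)
  nb .#.##: next=#  (t=2,i=4, bit11=1)
  nb .#.#.: next=#  (t=0,i=8, bit10=1)
  nb .#..#: next=.  (t=0,i=5, bit9=0)
  nb .#...: next=.  (t=0,i=10, bit8=0)
  nb ..###: next=#  (t=1,i=1, bit7=1)
  nb ..##.: next=#  (t=0,i=13, bit6=1)
  nb ..#.#: next=#  (t=0,i=7, bit5=1)
  nb ..#..: next=#  (t=0,i=4, bit4=1)
  nb ...##: next=.  (t=0,i=12, bit3=0)
  nb ...#.: next=#  (t=0,i=3, bit2=1)
  nb ....#: next=#  (t=0,i=2, bit1=1)
  nb .....: next=.  (t=4,i=13, bit0=0)
  bits 01100110100010010100110011110110 = 1720274166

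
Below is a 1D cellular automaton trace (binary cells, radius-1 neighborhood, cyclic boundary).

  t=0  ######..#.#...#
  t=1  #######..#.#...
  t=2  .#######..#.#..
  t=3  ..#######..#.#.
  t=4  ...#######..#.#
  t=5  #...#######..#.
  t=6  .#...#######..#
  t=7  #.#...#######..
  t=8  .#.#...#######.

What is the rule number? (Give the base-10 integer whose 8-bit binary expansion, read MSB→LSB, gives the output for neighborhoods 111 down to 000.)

  nb ###: next=#  (t=0,i=0, bit7=1)
  nb ##.: next=#  (t=0,i=5, bit6=1)
  nb #.#: next=#  (t=0,i=9, bit5=1)
  nb #..: next=#  (t=0,i=6, bit4=1)
  nb .##: next=.  (t=0,i=14, bit3=0)
  nb .#.: next=.  (t=0,i=8, bit2=0)
  nb ..#: next=.  (t=0,i=7, bit1=0)
  nb ...: next=.  (t=0,i=12, bit0=0)
  bits 11110000 = 240

240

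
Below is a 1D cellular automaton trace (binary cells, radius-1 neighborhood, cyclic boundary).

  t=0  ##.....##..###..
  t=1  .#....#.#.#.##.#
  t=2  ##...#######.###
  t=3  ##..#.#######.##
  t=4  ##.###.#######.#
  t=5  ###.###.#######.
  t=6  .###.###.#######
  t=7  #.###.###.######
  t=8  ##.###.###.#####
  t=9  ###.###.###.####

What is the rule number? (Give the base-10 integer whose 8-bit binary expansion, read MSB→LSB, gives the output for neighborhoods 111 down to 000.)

230

  nb ###: next=#  (t=0,i=12, bit7=1)
  nb ##.: next=#  (t=0,i=1, bit6=1)
  nb #.#: next=#  (t=1,i=0, bit5=1)
  nb #..: next=.  (t=0,i=2, bit4=0)
  nb .##: next=.  (t=0,i=0, bit3=0)
  nb .#.: next=#  (t=1,i=1, bit2=1)
  nb ..#: next=#  (t=0,i=6, bit1=1)
  nb ...: next=.  (t=0,i=3, bit0=0)
  bits 11100110 = 230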